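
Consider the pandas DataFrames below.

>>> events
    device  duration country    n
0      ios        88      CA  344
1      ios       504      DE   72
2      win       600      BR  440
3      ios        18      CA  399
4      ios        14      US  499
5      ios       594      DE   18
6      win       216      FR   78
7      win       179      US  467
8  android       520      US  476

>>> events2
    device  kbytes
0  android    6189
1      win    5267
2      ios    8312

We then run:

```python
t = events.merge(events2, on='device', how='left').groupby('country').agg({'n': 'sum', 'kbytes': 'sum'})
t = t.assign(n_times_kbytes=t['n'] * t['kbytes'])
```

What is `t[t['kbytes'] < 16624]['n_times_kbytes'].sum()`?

merge on 'device' (how='left') → 9 rows:
    device  duration country    n  kbytes
0      ios        88      CA  344    8312
1      ios       504      DE   72    8312
2      win       600      BR  440    5267
3      ios        18      CA  399    8312
4      ios        14      US  499    8312
5      ios       594      DE   18    8312
6      win       216      FR   78    5267
7      win       179      US  467    5267
8  android       520      US  476    6189
group by country: sum(n), sum(kbytes):
            n  kbytes
country              
BR        440    5267
CA        743   16624
DE         90   16624
FR         78    5267
US       1442   19768
add column n_times_kbytes = t['n'] * t['kbytes']:
            n  kbytes  n_times_kbytes
country                              
BR        440    5267         2317480
CA        743   16624        12351632
DE         90   16624         1496160
FR         78    5267          410826
US       1442   19768        28505456
filter rows where kbytes < 16624:
           n  kbytes  n_times_kbytes
country                             
BR       440    5267         2317480
FR        78    5267          410826
Finally, sum of column 'n_times_kbytes' = 2728306.

2728306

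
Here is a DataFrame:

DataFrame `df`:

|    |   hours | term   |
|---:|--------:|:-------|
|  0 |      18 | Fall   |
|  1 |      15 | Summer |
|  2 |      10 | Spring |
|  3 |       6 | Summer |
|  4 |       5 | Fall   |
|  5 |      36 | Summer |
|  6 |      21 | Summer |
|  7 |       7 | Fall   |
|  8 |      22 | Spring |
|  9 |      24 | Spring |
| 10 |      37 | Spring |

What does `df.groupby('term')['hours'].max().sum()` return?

91

group by term, max of hours:
term
Fall      18
Spring    37
Summer    36
Name: hours, dtype: int64
The sum of the resulting series is 91.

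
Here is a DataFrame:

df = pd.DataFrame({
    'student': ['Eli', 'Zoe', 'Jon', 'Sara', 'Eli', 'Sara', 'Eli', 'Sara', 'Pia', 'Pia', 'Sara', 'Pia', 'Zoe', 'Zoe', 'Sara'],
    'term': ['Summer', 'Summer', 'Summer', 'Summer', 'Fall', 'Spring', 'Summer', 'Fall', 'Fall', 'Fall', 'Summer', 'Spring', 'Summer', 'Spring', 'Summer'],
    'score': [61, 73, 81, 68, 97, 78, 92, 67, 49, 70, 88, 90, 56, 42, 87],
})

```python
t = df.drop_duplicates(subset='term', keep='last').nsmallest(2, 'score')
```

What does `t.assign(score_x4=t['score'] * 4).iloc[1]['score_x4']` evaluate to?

drop duplicate term (keep=last):
   student    term  score
9      Pia    Fall     70
13     Zoe  Spring     42
14    Sara  Summer     87
take 2 rows with smallest score:
   student    term  score
13     Zoe  Spring     42
9      Pia    Fall     70
add column score_x4 = t['score'] * 4:
   student    term  score  score_x4
13     Zoe  Spring     42       168
9      Pia    Fall     70       280
So iloc[1]['score_x4'] = 280.

280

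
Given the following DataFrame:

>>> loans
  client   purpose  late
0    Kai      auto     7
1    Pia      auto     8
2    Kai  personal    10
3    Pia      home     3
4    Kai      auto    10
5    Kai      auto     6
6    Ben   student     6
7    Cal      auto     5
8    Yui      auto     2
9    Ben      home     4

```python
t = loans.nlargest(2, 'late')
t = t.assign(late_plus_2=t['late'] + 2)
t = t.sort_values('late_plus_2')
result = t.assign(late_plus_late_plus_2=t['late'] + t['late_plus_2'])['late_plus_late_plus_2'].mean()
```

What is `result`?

22.0

take 2 rows with largest late:
  client   purpose  late
2    Kai  personal    10
4    Kai      auto    10
add column late_plus_2 = t['late'] + 2:
  client   purpose  late  late_plus_2
2    Kai  personal    10           12
4    Kai      auto    10           12
sort by late_plus_2:
  client   purpose  late  late_plus_2
2    Kai  personal    10           12
4    Kai      auto    10           12
add column late_plus_late_plus_2 = t['late'] + t['late_plus_2']:
  client   purpose  late  late_plus_2  late_plus_late_plus_2
2    Kai  personal    10           12                     22
4    Kai      auto    10           12                     22
The mean of column 'late_plus_late_plus_2' is 22.0.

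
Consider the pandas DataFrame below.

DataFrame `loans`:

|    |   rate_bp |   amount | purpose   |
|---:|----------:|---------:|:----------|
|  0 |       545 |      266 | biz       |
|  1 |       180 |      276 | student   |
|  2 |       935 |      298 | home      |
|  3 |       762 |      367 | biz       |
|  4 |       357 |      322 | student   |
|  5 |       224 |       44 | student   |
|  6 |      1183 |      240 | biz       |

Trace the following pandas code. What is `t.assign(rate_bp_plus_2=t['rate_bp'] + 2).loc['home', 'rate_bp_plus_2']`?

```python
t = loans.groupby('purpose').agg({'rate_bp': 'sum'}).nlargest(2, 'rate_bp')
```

937

group by purpose, sum of rate_bp:
         rate_bp
purpose         
biz         2490
home         935
student      761
take 2 rows with largest rate_bp:
         rate_bp
purpose         
biz         2490
home         935
add column rate_bp_plus_2 = t['rate_bp'] + 2:
         rate_bp  rate_bp_plus_2
purpose                         
biz         2490            2492
home         935             937
Hence 937.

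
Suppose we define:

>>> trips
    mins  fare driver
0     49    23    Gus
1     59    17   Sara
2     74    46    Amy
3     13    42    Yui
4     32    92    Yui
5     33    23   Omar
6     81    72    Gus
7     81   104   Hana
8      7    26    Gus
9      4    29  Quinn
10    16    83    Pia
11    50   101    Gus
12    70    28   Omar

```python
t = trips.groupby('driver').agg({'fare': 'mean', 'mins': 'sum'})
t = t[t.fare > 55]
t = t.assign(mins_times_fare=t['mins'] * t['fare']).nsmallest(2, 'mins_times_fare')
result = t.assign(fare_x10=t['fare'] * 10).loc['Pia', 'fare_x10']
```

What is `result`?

group by driver: mean(fare), sum(mins):
         fare  mins
driver             
Amy      46.0    74
Gus      55.5   187
Hana    104.0    81
Omar     25.5   103
Pia      83.0    16
Quinn    29.0     4
Sara     17.0    59
Yui      67.0    45
filter rows where fare > 55:
         fare  mins
driver             
Gus      55.5   187
Hana    104.0    81
Pia      83.0    16
Yui      67.0    45
add column mins_times_fare = t['mins'] * t['fare']:
         fare  mins  mins_times_fare
driver                              
Gus      55.5   187          10378.5
Hana    104.0    81           8424.0
Pia      83.0    16           1328.0
Yui      67.0    45           3015.0
take 2 rows with smallest mins_times_fare:
        fare  mins  mins_times_fare
driver                             
Pia     83.0    16           1328.0
Yui     67.0    45           3015.0
add column fare_x10 = t['fare'] * 10:
        fare  mins  mins_times_fare  fare_x10
driver                                       
Pia     83.0    16           1328.0     830.0
Yui     67.0    45           3015.0     670.0
Then the value at row 'Pia', column 'fare_x10': 830.0

830.0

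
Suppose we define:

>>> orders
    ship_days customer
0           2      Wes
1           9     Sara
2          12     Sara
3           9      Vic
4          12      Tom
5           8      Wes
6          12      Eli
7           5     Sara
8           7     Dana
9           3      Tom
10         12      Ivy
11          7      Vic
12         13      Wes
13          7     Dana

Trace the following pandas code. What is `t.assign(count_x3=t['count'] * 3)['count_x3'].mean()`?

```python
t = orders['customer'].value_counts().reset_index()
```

value_counts of customer:
customer
Wes     3
Sara    3
Vic     2
Tom     2
Dana    2
Eli     1
Ivy     1
Name: count, dtype: int64
reset_index():
  customer  count
0      Wes      3
1     Sara      3
2      Vic      2
3      Tom      2
4     Dana      2
5      Eli      1
6      Ivy      1
add column count_x3 = t['count'] * 3:
  customer  count  count_x3
0      Wes      3         9
1     Sara      3         9
2      Vic      2         6
3      Tom      2         6
4     Dana      2         6
5      Eli      1         3
6      Ivy      1         3
Then the mean of column 'count_x3': 6.0

6.0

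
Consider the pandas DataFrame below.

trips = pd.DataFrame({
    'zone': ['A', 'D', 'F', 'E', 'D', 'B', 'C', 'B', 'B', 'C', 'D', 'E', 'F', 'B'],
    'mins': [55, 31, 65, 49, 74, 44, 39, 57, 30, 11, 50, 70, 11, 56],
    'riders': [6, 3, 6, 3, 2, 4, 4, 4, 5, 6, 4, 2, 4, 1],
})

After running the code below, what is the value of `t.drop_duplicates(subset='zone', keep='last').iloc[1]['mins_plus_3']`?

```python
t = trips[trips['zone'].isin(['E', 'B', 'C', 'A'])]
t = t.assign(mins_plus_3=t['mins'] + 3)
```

filter rows where zone in ['E', 'B', 'C', 'A']:
   zone  mins  riders
0     A    55       6
3     E    49       3
5     B    44       4
6     C    39       4
7     B    57       4
8     B    30       5
9     C    11       6
11    E    70       2
13    B    56       1
add column mins_plus_3 = t['mins'] + 3:
   zone  mins  riders  mins_plus_3
0     A    55       6           58
3     E    49       3           52
5     B    44       4           47
6     C    39       4           42
7     B    57       4           60
8     B    30       5           33
9     C    11       6           14
11    E    70       2           73
13    B    56       1           59
drop duplicate zone (keep=last):
   zone  mins  riders  mins_plus_3
0     A    55       6           58
9     C    11       6           14
11    E    70       2           73
13    B    56       1           59
The value at position 1, column 'mins_plus_3' is 14.

14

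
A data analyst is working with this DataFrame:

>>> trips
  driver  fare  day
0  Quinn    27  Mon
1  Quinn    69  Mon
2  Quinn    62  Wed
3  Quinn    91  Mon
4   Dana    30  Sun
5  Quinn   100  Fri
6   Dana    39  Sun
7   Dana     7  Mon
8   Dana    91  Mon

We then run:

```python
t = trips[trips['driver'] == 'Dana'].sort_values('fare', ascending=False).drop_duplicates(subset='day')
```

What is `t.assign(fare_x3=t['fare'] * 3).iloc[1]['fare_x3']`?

filter rows where driver == 'Dana':
  driver  fare  day
4   Dana    30  Sun
6   Dana    39  Sun
7   Dana     7  Mon
8   Dana    91  Mon
sort by fare descending:
  driver  fare  day
8   Dana    91  Mon
6   Dana    39  Sun
4   Dana    30  Sun
7   Dana     7  Mon
drop duplicate day (keep=first):
  driver  fare  day
8   Dana    91  Mon
6   Dana    39  Sun
add column fare_x3 = t['fare'] * 3:
  driver  fare  day  fare_x3
8   Dana    91  Mon      273
6   Dana    39  Sun      117
Then the value at position 1, column 'fare_x3': 117

117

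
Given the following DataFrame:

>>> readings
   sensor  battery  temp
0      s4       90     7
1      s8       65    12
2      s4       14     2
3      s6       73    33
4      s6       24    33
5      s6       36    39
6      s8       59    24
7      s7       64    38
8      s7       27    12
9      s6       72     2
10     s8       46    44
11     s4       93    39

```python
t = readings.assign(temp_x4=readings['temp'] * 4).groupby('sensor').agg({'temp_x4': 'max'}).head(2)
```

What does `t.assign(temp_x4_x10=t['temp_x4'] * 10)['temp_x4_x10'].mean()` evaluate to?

add column temp_x4 = readings['temp'] * 4:
   sensor  battery  temp  temp_x4
0      s4       90     7       28
1      s8       65    12       48
2      s4       14     2        8
3      s6       73    33      132
4      s6       24    33      132
5      s6       36    39      156
6      s8       59    24       96
7      s7       64    38      152
8      s7       27    12       48
9      s6       72     2        8
10     s8       46    44      176
11     s4       93    39      156
group by sensor, max of temp_x4:
        temp_x4
sensor         
s4          156
s6          156
s7          152
s8          176
take first 2 rows:
        temp_x4
sensor         
s4          156
s6          156
add column temp_x4_x10 = t['temp_x4'] * 10:
        temp_x4  temp_x4_x10
sensor                      
s4          156         1560
s6          156         1560

1560.0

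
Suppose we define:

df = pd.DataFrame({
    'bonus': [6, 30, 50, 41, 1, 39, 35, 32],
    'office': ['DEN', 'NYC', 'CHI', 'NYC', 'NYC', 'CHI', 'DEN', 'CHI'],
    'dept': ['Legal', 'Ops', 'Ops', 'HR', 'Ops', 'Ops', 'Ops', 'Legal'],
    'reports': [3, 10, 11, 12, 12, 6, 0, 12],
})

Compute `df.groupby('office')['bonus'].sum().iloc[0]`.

121

group by office, sum of bonus:
office
CHI    121
DEN     41
NYC     72
Name: bonus, dtype: int64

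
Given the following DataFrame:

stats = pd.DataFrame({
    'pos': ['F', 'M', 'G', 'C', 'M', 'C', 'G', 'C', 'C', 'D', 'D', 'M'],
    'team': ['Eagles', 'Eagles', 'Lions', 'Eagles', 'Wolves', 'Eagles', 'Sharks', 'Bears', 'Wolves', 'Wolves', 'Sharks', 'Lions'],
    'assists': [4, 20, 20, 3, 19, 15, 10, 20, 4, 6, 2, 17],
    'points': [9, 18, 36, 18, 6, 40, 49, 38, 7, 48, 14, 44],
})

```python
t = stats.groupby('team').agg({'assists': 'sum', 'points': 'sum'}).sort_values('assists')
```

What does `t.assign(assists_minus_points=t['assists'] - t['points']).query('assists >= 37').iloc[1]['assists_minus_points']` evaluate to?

group by team: sum(assists), sum(points):
        assists  points
team                   
Bears        20      38
Eagles       42      85
Lions        37      80
Sharks       12      63
Wolves       29      61
sort by assists:
        assists  points
team                   
Sharks       12      63
Bears        20      38
Wolves       29      61
Lions        37      80
Eagles       42      85
add column assists_minus_points = t['assists'] - t['points']:
        assists  points  assists_minus_points
team                                         
Sharks       12      63                   -51
Bears        20      38                   -18
Wolves       29      61                   -32
Lions        37      80                   -43
Eagles       42      85                   -43
filter rows where assists >= 37:
        assists  points  assists_minus_points
team                                         
Lions        37      80                   -43
Eagles       42      85                   -43
Taking the value at position 1, column 'assists_minus_points' gives -43.

-43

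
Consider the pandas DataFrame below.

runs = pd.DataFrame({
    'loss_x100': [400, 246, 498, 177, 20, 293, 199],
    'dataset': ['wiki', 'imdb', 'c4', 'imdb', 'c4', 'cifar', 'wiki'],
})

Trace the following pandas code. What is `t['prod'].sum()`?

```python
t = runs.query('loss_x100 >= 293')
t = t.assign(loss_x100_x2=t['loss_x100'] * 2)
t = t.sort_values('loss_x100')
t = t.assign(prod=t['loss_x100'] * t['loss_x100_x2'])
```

987706

filter rows where loss_x100 >= 293:
   loss_x100 dataset
0        400    wiki
2        498      c4
5        293   cifar
add column loss_x100_x2 = t['loss_x100'] * 2:
   loss_x100 dataset  loss_x100_x2
0        400    wiki           800
2        498      c4           996
5        293   cifar           586
sort by loss_x100:
   loss_x100 dataset  loss_x100_x2
5        293   cifar           586
0        400    wiki           800
2        498      c4           996
add column prod = t['loss_x100'] * t['loss_x100_x2']:
   loss_x100 dataset  loss_x100_x2    prod
5        293   cifar           586  171698
0        400    wiki           800  320000
2        498      c4           996  496008
Reading off the sum of column 'prod', we get 987706.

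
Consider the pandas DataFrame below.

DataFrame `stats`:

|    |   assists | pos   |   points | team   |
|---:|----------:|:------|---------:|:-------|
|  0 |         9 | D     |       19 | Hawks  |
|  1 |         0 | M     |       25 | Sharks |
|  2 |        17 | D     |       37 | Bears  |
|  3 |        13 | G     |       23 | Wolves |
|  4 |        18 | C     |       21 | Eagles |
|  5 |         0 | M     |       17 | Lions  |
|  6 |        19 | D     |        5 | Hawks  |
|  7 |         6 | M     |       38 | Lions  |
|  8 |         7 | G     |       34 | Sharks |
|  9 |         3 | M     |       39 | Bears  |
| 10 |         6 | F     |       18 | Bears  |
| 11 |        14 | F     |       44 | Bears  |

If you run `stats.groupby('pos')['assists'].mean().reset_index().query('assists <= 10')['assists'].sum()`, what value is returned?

group by pos, mean of assists:
pos
C    18.00
D    15.00
F    10.00
G    10.00
M     2.25
Name: assists, dtype: float64
reset_index():
  pos  assists
0   C    18.00
1   D    15.00
2   F    10.00
3   G    10.00
4   M     2.25
filter rows where assists <= 10:
  pos  assists
2   F    10.00
3   G    10.00
4   M     2.25

22.25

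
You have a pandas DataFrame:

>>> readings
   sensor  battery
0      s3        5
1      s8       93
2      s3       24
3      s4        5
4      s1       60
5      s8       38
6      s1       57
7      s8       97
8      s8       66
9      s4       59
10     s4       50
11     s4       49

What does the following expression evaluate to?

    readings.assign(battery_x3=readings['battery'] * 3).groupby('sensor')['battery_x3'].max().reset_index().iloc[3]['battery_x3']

291

add column battery_x3 = readings['battery'] * 3:
   sensor  battery  battery_x3
0      s3        5          15
1      s8       93         279
2      s3       24          72
3      s4        5          15
4      s1       60         180
5      s8       38         114
6      s1       57         171
7      s8       97         291
8      s8       66         198
9      s4       59         177
10     s4       50         150
11     s4       49         147
group by sensor, max of battery_x3:
sensor
s1    180
s3     72
s4    177
s8    291
Name: battery_x3, dtype: int64
reset_index():
  sensor  battery_x3
0     s1         180
1     s3          72
2     s4         177
3     s8         291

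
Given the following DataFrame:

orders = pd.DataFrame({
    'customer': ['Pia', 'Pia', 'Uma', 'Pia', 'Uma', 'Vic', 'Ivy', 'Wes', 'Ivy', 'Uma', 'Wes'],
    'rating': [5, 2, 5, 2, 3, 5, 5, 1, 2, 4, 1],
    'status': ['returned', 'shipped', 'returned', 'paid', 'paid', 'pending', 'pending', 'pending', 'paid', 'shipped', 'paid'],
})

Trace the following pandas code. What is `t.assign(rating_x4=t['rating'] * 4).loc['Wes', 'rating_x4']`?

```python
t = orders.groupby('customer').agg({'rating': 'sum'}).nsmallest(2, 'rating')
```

8

group by customer, sum of rating:
          rating
customer        
Ivy            7
Pia            9
Uma           12
Vic            5
Wes            2
take 2 rows with smallest rating:
          rating
customer        
Wes            2
Vic            5
add column rating_x4 = t['rating'] * 4:
          rating  rating_x4
customer                   
Wes            2          8
Vic            5         20
The value at row 'Wes', column 'rating_x4' is 8.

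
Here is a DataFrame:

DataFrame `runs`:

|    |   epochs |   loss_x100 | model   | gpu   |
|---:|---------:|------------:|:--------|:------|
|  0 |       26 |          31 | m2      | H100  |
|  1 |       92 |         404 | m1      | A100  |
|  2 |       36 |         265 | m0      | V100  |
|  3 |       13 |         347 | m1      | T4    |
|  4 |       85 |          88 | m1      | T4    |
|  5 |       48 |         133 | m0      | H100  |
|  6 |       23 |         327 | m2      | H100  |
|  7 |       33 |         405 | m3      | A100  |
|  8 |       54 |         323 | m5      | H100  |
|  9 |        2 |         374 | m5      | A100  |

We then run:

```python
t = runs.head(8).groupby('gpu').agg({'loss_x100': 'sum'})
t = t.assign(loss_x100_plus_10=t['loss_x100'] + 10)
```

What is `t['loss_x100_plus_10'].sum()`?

2040

take first 8 rows:
   epochs  loss_x100 model   gpu
0      26         31    m2  H100
1      92        404    m1  A100
2      36        265    m0  V100
3      13        347    m1    T4
4      85         88    m1    T4
5      48        133    m0  H100
6      23        327    m2  H100
7      33        405    m3  A100
group by gpu, sum of loss_x100:
      loss_x100
gpu            
A100        809
H100        491
T4          435
V100        265
add column loss_x100_plus_10 = t['loss_x100'] + 10:
      loss_x100  loss_x100_plus_10
gpu                               
A100        809                819
H100        491                501
T4          435                445
V100        265                275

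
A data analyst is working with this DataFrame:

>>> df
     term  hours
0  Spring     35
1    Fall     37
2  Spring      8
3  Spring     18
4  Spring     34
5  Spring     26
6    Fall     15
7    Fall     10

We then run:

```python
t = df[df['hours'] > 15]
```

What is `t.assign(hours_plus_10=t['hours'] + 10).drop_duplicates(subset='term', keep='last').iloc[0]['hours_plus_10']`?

filter rows where hours > 15:
     term  hours
0  Spring     35
1    Fall     37
3  Spring     18
4  Spring     34
5  Spring     26
add column hours_plus_10 = t['hours'] + 10:
     term  hours  hours_plus_10
0  Spring     35             45
1    Fall     37             47
3  Spring     18             28
4  Spring     34             44
5  Spring     26             36
drop duplicate term (keep=last):
     term  hours  hours_plus_10
1    Fall     37             47
5  Spring     26             36
value at position 0, column 'hours_plus_10' → 47

47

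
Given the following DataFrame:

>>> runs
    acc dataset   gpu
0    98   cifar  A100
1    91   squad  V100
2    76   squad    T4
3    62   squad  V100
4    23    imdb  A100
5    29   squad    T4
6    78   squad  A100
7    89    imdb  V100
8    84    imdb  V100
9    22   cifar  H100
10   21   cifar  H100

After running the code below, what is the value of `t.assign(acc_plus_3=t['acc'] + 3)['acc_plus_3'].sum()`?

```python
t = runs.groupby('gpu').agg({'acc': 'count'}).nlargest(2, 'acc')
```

13

group by gpu, count of acc:
      acc
gpu      
A100    3
H100    2
T4      2
V100    4
take 2 rows with largest acc:
      acc
gpu      
V100    4
A100    3
add column acc_plus_3 = t['acc'] + 3:
      acc  acc_plus_3
gpu                  
V100    4           7
A100    3           6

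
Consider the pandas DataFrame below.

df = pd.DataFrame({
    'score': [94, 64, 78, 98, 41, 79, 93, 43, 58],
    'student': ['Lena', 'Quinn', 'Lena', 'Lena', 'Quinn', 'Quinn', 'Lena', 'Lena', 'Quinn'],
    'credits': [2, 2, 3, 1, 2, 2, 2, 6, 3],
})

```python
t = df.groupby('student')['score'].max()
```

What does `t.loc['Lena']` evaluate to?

98

group by student, max of score:
student
Lena     98
Quinn    79
Name: score, dtype: int64
Reading off the value at index 'Lena', we get 98.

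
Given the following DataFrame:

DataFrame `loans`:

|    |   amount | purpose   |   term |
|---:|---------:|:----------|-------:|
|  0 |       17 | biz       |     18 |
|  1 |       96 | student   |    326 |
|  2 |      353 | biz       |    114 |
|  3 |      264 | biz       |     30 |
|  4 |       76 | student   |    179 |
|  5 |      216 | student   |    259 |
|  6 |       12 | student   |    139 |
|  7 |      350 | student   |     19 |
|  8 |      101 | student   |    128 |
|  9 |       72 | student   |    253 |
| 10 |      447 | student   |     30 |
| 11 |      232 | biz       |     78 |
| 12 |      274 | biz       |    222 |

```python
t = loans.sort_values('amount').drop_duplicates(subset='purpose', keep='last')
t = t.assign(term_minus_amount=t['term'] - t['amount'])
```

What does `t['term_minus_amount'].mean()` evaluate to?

sort by amount:
    amount  purpose  term
6       12  student   139
0       17      biz    18
9       72  student   253
4       76  student   179
1       96  student   326
8      101  student   128
5      216  student   259
11     232      biz    78
3      264      biz    30
12     274      biz   222
7      350  student    19
2      353      biz   114
10     447  student    30
drop duplicate purpose (keep=last):
    amount  purpose  term
2      353      biz   114
10     447  student    30
add column term_minus_amount = t['term'] - t['amount']:
    amount  purpose  term  term_minus_amount
2      353      biz   114               -239
10     447  student    30               -417
Taking the mean of column 'term_minus_amount' gives -328.0.

-328.0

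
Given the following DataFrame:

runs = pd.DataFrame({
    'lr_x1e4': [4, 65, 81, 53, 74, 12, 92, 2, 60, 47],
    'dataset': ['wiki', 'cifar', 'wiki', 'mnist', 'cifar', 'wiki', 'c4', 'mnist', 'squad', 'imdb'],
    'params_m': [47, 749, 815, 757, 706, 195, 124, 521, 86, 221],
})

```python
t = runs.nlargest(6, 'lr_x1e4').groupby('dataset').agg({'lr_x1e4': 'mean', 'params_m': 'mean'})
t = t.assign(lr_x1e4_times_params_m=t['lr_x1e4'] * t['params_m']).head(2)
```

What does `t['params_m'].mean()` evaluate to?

take 6 rows with largest lr_x1e4:
   lr_x1e4 dataset  params_m
6       92      c4       124
2       81    wiki       815
4       74   cifar       706
1       65   cifar       749
8       60   squad        86
3       53   mnist       757
group by dataset: mean(lr_x1e4), mean(params_m):
         lr_x1e4  params_m
dataset                   
c4          92.0     124.0
cifar       69.5     727.5
mnist       53.0     757.0
squad       60.0      86.0
wiki        81.0     815.0
add column lr_x1e4_times_params_m = t['lr_x1e4'] * t['params_m']:
         lr_x1e4  params_m  lr_x1e4_times_params_m
dataset                                           
c4          92.0     124.0                11408.00
cifar       69.5     727.5                50561.25
mnist       53.0     757.0                40121.00
squad       60.0      86.0                 5160.00
wiki        81.0     815.0                66015.00
take first 2 rows:
         lr_x1e4  params_m  lr_x1e4_times_params_m
dataset                                           
c4          92.0     124.0                11408.00
cifar       69.5     727.5                50561.25
Hence 425.75.

425.75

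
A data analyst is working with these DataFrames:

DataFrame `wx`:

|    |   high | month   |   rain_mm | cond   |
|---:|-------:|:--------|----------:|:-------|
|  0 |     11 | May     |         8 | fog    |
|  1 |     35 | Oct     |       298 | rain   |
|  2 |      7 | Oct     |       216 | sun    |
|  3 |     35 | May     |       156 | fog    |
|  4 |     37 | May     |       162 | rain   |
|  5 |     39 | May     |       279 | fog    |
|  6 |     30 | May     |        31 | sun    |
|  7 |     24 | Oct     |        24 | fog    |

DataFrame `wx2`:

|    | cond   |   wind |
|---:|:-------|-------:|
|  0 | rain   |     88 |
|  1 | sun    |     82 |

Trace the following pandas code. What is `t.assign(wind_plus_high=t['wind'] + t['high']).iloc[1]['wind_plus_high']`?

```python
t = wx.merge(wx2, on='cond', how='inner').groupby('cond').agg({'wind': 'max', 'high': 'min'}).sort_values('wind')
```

merge on 'cond' (how='inner') → 4 rows:
   high month  rain_mm  cond  wind
0    35   Oct      298  rain    88
1     7   Oct      216   sun    82
2    37   May      162  rain    88
3    30   May       31   sun    82
group by cond: max(wind), min(high):
      wind  high
cond            
rain    88    35
sun     82     7
sort by wind:
      wind  high
cond            
sun     82     7
rain    88    35
add column wind_plus_high = t['wind'] + t['high']:
      wind  high  wind_plus_high
cond                            
sun     82     7              89
rain    88    35             123
Then the value at position 1, column 'wind_plus_high': 123

123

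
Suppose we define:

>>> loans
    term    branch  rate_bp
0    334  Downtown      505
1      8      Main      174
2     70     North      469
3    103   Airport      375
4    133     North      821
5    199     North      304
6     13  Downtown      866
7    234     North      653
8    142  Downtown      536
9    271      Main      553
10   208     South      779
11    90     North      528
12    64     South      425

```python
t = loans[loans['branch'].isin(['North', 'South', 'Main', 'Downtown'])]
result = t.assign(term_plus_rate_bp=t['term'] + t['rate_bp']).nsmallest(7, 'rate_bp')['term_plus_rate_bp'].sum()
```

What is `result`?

filter rows where branch in ['North', 'South', 'Main', 'Downtown']:
    term    branch  rate_bp
0    334  Downtown      505
1      8      Main      174
2     70     North      469
4    133     North      821
5    199     North      304
6     13  Downtown      866
7    234     North      653
8    142  Downtown      536
9    271      Main      553
10   208     South      779
11    90     North      528
12    64     South      425
add column term_plus_rate_bp = t['term'] + t['rate_bp']:
    term    branch  rate_bp  term_plus_rate_bp
0    334  Downtown      505                839
1      8      Main      174                182
2     70     North      469                539
4    133     North      821                954
5    199     North      304                503
6     13  Downtown      866                879
7    234     North      653                887
8    142  Downtown      536                678
9    271      Main      553                824
10   208     South      779                987
11    90     North      528                618
12    64     South      425                489
take 7 rows with smallest rate_bp:
    term    branch  rate_bp  term_plus_rate_bp
1      8      Main      174                182
5    199     North      304                503
12    64     South      425                489
2     70     North      469                539
0    334  Downtown      505                839
11    90     North      528                618
8    142  Downtown      536                678
So sum() = 3848.

3848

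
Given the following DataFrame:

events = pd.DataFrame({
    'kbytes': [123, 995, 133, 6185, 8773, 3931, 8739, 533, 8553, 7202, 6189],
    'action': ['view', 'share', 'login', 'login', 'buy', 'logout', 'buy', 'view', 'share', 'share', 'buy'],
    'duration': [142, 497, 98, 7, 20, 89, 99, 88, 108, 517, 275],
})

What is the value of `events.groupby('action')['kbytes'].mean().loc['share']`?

5583.33333333

group by action, mean of kbytes:
action
buy       7900.333333
login     3159.000000
logout    3931.000000
share     5583.333333
view       328.000000
Name: kbytes, dtype: float64
The value at index 'share' is 5583.33333333.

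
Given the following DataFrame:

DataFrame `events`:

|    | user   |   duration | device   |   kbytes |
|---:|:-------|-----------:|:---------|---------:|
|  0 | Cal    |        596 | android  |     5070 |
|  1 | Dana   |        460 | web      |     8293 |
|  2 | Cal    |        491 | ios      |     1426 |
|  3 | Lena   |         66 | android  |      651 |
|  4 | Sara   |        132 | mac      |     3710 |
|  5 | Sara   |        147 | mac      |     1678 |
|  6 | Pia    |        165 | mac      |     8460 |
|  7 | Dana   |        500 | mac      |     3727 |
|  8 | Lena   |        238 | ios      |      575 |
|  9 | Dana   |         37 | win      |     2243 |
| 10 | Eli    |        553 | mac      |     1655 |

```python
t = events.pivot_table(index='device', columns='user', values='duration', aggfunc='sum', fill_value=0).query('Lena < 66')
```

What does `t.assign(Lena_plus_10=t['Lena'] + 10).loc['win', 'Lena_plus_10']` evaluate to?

10

pivot: rows=device, cols=user, sum(duration):
user     Cal  Dana  Eli  Lena  Pia  Sara
device                                  
android  596     0    0    66    0     0
ios      491     0    0   238    0     0
mac        0   500  553     0  165   279
web        0   460    0     0    0     0
win        0    37    0     0    0     0
filter rows where Lena < 66:
user    Cal  Dana  Eli  Lena  Pia  Sara
device                                 
mac       0   500  553     0  165   279
web       0   460    0     0    0     0
win       0    37    0     0    0     0
add column Lena_plus_10 = t['Lena'] + 10:
user    Cal  Dana  Eli  Lena  Pia  Sara  Lena_plus_10
device                                               
mac       0   500  553     0  165   279            10
web       0   460    0     0    0     0            10
win       0    37    0     0    0     0            10
The value at row 'win', column 'Lena_plus_10' is 10.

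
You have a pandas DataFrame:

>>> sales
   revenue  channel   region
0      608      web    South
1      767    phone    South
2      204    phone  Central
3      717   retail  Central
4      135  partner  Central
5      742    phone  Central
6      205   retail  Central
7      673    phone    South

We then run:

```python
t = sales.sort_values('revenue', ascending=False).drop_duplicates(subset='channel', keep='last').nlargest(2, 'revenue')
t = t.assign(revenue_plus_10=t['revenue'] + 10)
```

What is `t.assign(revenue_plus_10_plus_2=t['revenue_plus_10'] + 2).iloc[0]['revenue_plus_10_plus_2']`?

620

sort by revenue descending:
   revenue  channel   region
1      767    phone    South
5      742    phone  Central
3      717   retail  Central
7      673    phone    South
0      608      web    South
6      205   retail  Central
2      204    phone  Central
4      135  partner  Central
drop duplicate channel (keep=last):
   revenue  channel   region
0      608      web    South
6      205   retail  Central
2      204    phone  Central
4      135  partner  Central
take 2 rows with largest revenue:
   revenue channel   region
0      608     web    South
6      205  retail  Central
add column revenue_plus_10 = t['revenue'] + 10:
   revenue channel   region  revenue_plus_10
0      608     web    South              618
6      205  retail  Central              215
add column revenue_plus_10_plus_2 = t['revenue_plus_10'] + 2:
   revenue channel   region  revenue_plus_10  revenue_plus_10_plus_2
0      608     web    South              618                     620
6      205  retail  Central              215                     217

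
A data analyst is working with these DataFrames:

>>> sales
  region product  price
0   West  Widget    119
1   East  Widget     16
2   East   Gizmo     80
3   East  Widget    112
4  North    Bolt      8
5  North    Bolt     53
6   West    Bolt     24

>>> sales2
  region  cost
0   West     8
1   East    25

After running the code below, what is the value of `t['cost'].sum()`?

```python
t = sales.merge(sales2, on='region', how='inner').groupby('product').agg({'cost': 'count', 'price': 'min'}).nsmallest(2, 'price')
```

merge on 'region' (how='inner') → 5 rows:
  region product  price  cost
0   West  Widget    119     8
1   East  Widget     16    25
2   East   Gizmo     80    25
3   East  Widget    112    25
4   West    Bolt     24     8
group by product: count(cost), min(price):
         cost  price
product             
Bolt        1     24
Gizmo       1     80
Widget      3     16
take 2 rows with smallest price:
         cost  price
product             
Widget      3     16
Bolt        1     24
Hence 4.

4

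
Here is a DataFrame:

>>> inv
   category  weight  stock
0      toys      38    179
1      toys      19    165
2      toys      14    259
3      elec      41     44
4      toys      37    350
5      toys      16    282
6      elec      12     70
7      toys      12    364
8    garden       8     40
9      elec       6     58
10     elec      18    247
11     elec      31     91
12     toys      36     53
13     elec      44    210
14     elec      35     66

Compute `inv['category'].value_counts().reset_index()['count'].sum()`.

15

value_counts of category:
category
toys      7
elec      7
garden    1
Name: count, dtype: int64
reset_index():
  category  count
0     toys      7
1     elec      7
2   garden      1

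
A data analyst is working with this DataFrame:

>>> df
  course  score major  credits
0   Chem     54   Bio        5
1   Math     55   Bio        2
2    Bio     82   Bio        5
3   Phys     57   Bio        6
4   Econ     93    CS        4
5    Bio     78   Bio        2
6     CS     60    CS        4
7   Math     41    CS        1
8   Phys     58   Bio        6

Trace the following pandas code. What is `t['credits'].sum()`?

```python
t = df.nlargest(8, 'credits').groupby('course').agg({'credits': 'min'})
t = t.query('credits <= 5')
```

17

take 8 rows with largest credits:
  course  score major  credits
3   Phys     57   Bio        6
8   Phys     58   Bio        6
0   Chem     54   Bio        5
2    Bio     82   Bio        5
4   Econ     93    CS        4
6     CS     60    CS        4
1   Math     55   Bio        2
5    Bio     78   Bio        2
group by course, min of credits:
        credits
course         
Bio           2
CS            4
Chem          5
Econ          4
Math          2
Phys          6
filter rows where credits <= 5:
        credits
course         
Bio           2
CS            4
Chem          5
Econ          4
Math          2
Finally, sum of column 'credits' = 17.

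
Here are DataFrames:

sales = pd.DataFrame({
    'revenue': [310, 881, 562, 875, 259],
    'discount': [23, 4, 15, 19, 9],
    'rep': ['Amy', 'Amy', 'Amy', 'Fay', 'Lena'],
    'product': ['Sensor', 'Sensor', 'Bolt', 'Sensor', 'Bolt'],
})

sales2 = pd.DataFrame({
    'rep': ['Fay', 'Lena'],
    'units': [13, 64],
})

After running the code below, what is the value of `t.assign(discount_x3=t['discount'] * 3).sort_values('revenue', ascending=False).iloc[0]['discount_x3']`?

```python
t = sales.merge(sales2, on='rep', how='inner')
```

57

merge on 'rep' (how='inner') → 2 rows:
   revenue  discount   rep product  units
0      875        19   Fay  Sensor     13
1      259         9  Lena    Bolt     64
add column discount_x3 = t['discount'] * 3:
   revenue  discount   rep product  units  discount_x3
0      875        19   Fay  Sensor     13           57
1      259         9  Lena    Bolt     64           27
sort by revenue descending:
   revenue  discount   rep product  units  discount_x3
0      875        19   Fay  Sensor     13           57
1      259         9  Lena    Bolt     64           27
Finally, value at position 0, column 'discount_x3' = 57.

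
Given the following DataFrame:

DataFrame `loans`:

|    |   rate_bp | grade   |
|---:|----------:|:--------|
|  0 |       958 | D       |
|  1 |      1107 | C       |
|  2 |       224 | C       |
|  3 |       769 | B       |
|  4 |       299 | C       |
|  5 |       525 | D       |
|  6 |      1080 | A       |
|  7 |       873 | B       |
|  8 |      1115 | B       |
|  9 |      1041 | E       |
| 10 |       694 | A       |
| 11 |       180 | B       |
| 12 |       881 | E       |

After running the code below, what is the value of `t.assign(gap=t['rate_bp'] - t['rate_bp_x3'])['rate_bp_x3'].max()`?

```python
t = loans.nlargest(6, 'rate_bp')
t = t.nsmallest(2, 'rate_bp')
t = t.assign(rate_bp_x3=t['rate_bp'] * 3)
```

2874

take 6 rows with largest rate_bp:
    rate_bp grade
8      1115     B
1      1107     C
6      1080     A
9      1041     E
0       958     D
12      881     E
take 2 rows with smallest rate_bp:
    rate_bp grade
12      881     E
0       958     D
add column rate_bp_x3 = t['rate_bp'] * 3:
    rate_bp grade  rate_bp_x3
12      881     E        2643
0       958     D        2874
add column gap = t['rate_bp'] - t['rate_bp_x3']:
    rate_bp grade  rate_bp_x3   gap
12      881     E        2643 -1762
0       958     D        2874 -1916
Hence 2874.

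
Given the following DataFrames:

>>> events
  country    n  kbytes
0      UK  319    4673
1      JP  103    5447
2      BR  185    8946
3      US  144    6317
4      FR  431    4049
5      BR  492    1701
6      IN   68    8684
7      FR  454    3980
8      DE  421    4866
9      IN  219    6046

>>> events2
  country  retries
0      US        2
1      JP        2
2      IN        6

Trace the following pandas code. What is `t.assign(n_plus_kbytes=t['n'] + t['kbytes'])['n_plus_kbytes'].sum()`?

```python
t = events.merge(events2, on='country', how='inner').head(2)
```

merge on 'country' (how='inner') → 4 rows:
  country    n  kbytes  retries
0      JP  103    5447        2
1      US  144    6317        2
2      IN   68    8684        6
3      IN  219    6046        6
take first 2 rows:
  country    n  kbytes  retries
0      JP  103    5447        2
1      US  144    6317        2
add column n_plus_kbytes = t['n'] + t['kbytes']:
  country    n  kbytes  retries  n_plus_kbytes
0      JP  103    5447        2           5550
1      US  144    6317        2           6461
The sum of column 'n_plus_kbytes' is 12011.

12011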